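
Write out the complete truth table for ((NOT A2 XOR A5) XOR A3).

A5 | A3 | A2 | Output
---------------------
0 | 0 | 0 | 1
0 | 0 | 1 | 0
0 | 1 | 0 | 0
0 | 1 | 1 | 1
1 | 0 | 0 | 0
1 | 0 | 1 | 1
1 | 1 | 0 | 1
1 | 1 | 1 | 0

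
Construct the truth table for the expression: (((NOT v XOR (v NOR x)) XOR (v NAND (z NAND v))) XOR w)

w | z | v | x | Output
----------------------
0 | 0 | 0 | 0 | 1
0 | 0 | 0 | 1 | 0
0 | 0 | 1 | 0 | 0
0 | 0 | 1 | 1 | 0
0 | 1 | 0 | 0 | 1
0 | 1 | 0 | 1 | 0
0 | 1 | 1 | 0 | 1
0 | 1 | 1 | 1 | 1
1 | 0 | 0 | 0 | 0
1 | 0 | 0 | 1 | 1
1 | 0 | 1 | 0 | 1
1 | 0 | 1 | 1 | 1
1 | 1 | 0 | 0 | 0
1 | 1 | 0 | 1 | 1
1 | 1 | 1 | 0 | 0
1 | 1 | 1 | 1 | 0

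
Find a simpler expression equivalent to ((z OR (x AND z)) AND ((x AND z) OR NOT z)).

By distribution ((E OR v) AND (E OR NOT v) = E):
= (x AND z)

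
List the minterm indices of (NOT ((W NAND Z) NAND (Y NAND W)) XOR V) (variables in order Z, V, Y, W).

Σm(0, 1, 2, 7, 8, 10, 13, 15) = (NOT Z AND NOT V AND NOT Y AND NOT W) OR (NOT Z AND NOT V AND NOT Y AND W) OR (NOT Z AND NOT V AND Y AND NOT W) OR (NOT Z AND V AND Y AND W) OR (Z AND NOT V AND NOT Y AND NOT W) OR (Z AND NOT V AND Y AND NOT W) OR (Z AND V AND NOT Y AND W) OR (Z AND V AND Y AND W)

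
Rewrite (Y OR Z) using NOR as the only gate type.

((Y NOR Z) NOR (Y NOR Z))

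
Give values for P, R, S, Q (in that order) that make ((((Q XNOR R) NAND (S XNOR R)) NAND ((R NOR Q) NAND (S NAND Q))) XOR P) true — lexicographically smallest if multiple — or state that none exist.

P=0, R=0, S=0, Q=0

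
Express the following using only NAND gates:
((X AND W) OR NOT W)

((((X NAND W) NAND (X NAND W)) NAND ((X NAND W) NAND (X NAND W))) NAND ((W NAND W) NAND (W NAND W)))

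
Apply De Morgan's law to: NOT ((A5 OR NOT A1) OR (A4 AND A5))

NOT (A5 OR NOT A1) AND NOT (A4 AND A5)
De Morgan's: NOT(OR of terms) = AND of negations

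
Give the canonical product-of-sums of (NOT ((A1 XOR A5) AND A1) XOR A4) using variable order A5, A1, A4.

ΠM(1, 2, 5, 7) = (A5 OR A1 OR NOT A4) AND (A5 OR NOT A1 OR A4) AND (NOT A5 OR A1 OR NOT A4) AND (NOT A5 OR NOT A1 OR NOT A4)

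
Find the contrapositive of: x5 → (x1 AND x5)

Contrapositive: NOT (x1 AND x5) → NOT x5
Note: A statement and its contrapositive are logically equivalent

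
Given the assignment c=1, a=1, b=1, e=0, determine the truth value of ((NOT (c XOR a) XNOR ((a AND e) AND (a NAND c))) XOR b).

Substituting: ((NOT (1 XOR 1) XNOR ((1 AND 0) AND (1 NAND 1))) XOR 1)
= 1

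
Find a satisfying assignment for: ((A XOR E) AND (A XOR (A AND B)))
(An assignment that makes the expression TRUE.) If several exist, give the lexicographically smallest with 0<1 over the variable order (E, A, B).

E=0, A=1, B=0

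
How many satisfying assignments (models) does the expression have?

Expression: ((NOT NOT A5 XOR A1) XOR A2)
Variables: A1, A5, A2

Satisfying assignments: (0,0,1), (0,1,0), (1,0,0), (1,1,1)
Count: 4 out of 8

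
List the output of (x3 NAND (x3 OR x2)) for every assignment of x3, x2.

x3 | x2 | Output
----------------
0 | 0 | 1
0 | 1 | 1
1 | 0 | 0
1 | 1 | 0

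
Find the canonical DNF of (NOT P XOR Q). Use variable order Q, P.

(NOT Q AND NOT P) OR (Q AND P)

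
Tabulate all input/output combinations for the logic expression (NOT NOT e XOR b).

e | b | Output
--------------
0 | 0 | 0
0 | 1 | 1
1 | 0 | 1
1 | 1 | 0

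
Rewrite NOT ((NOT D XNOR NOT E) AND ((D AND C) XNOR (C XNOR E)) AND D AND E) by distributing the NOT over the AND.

NOT (NOT D XNOR NOT E) OR NOT ((D AND C) XNOR (C XNOR E)) OR NOT D OR NOT E
De Morgan's: NOT(AND of terms) = OR of negations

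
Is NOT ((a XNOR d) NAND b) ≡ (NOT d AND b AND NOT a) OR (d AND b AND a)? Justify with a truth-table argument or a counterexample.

Yes, they are equivalent — the two output columns agree on all 8 assignments:
d | b | a | Expression 1 | Expression 2
---------------------------------------
0 | 0 | 0 | 0 | 0
0 | 0 | 1 | 0 | 0
0 | 1 | 0 | 1 | 1
0 | 1 | 1 | 0 | 0
1 | 0 | 0 | 0 | 0
1 | 0 | 1 | 0 | 0
1 | 1 | 0 | 0 | 0
1 | 1 | 1 | 1 | 1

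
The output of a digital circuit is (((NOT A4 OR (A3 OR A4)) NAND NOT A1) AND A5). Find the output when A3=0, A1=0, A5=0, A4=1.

Substituting: (((NOT 1 OR (0 OR 1)) NAND NOT 0) AND 0)
= 0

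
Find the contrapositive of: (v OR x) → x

Contrapositive: NOT x → NOT (v OR x)
Note: A statement and its contrapositive are logically equivalent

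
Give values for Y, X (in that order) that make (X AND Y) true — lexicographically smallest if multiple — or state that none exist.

Y=1, X=1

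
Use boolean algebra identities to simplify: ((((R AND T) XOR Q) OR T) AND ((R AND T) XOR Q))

By absorption (E AND (E OR v) = E):
= ((R AND T) XOR Q)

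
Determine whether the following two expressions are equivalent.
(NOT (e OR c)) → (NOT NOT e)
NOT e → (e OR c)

Yes, Contrapositive is always equivalent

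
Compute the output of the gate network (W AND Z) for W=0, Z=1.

Substituting: (0 AND 1)
= 0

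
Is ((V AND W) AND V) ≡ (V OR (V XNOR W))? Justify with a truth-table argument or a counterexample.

No. Counterexample: with V=0, W=0, Expression 1 = 0 but Expression 2 = 1.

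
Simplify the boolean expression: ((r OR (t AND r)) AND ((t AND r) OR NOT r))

By distribution ((E OR v) AND (E OR NOT v) = E):
= (t AND r)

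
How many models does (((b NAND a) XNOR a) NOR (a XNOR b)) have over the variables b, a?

Satisfying assignments: (1,0)
Count: 1 out of 4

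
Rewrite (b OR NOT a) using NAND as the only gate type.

((b NAND b) NAND ((a NAND a) NAND (a NAND a)))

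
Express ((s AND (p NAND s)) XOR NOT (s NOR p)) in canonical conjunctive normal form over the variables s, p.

(s OR p) AND (NOT s OR p)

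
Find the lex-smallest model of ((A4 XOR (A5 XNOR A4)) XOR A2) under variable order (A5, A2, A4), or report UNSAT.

A5=0, A2=0, A4=0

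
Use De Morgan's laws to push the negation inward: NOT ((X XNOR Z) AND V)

NOT (X XNOR Z) OR NOT V
De Morgan's: NOT(AND of terms) = OR of negations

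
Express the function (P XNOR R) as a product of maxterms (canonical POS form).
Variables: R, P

ΠM(1, 2) = (R OR NOT P) AND (NOT R OR P)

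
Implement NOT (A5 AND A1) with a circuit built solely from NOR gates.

(((A5 NOR A5) NOR (A1 NOR A1)) NOR ((A5 NOR A5) NOR (A1 NOR A1)))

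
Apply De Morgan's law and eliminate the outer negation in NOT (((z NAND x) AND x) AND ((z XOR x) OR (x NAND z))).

NOT ((z NAND x) AND x) OR NOT ((z XOR x) OR (x NAND z))
De Morgan's: NOT(AND of terms) = OR of negations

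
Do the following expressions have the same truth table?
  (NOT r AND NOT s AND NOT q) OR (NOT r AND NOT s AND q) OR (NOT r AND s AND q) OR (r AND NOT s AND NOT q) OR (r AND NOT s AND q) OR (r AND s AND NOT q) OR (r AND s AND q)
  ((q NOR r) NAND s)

Yes, they are equivalent — the two output columns agree on all 8 assignments:
r | s | q | Expression 1 | Expression 2
---------------------------------------
0 | 0 | 0 | 1 | 1
0 | 0 | 1 | 1 | 1
0 | 1 | 0 | 0 | 0
0 | 1 | 1 | 1 | 1
1 | 0 | 0 | 1 | 1
1 | 0 | 1 | 1 | 1
1 | 1 | 0 | 1 | 1
1 | 1 | 1 | 1 | 1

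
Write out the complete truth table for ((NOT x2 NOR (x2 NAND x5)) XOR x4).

x5 | x2 | x4 | Output
---------------------
0 | 0 | 0 | 0
0 | 0 | 1 | 1
0 | 1 | 0 | 0
0 | 1 | 1 | 1
1 | 0 | 0 | 0
1 | 0 | 1 | 1
1 | 1 | 0 | 1
1 | 1 | 1 | 0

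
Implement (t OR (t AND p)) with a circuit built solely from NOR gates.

((t NOR ((t NOR t) NOR (p NOR p))) NOR (t NOR ((t NOR t) NOR (p NOR p))))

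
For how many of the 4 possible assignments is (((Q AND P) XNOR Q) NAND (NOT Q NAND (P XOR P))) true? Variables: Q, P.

Satisfying assignments: (1,0)
Count: 1 out of 4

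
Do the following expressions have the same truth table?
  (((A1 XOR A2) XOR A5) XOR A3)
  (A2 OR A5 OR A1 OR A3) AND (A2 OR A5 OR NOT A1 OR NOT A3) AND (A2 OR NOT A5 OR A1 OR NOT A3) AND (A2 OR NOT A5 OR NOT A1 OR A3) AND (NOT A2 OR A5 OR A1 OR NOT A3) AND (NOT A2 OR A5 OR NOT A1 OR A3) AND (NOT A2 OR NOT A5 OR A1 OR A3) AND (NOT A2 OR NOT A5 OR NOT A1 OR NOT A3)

Yes, they are equivalent — the two output columns agree on all 16 assignments:
A2 | A5 | A1 | A3 | Expression 1 | Expression 2
-----------------------------------------------
0 | 0 | 0 | 0 | 0 | 0
0 | 0 | 0 | 1 | 1 | 1
0 | 0 | 1 | 0 | 1 | 1
0 | 0 | 1 | 1 | 0 | 0
0 | 1 | 0 | 0 | 1 | 1
0 | 1 | 0 | 1 | 0 | 0
0 | 1 | 1 | 0 | 0 | 0
0 | 1 | 1 | 1 | 1 | 1
1 | 0 | 0 | 0 | 1 | 1
1 | 0 | 0 | 1 | 0 | 0
1 | 0 | 1 | 0 | 0 | 0
1 | 0 | 1 | 1 | 1 | 1
1 | 1 | 0 | 0 | 0 | 0
1 | 1 | 0 | 1 | 1 | 1
1 | 1 | 1 | 0 | 1 | 1
1 | 1 | 1 | 1 | 0 | 0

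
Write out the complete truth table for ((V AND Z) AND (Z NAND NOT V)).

Z | V | Output
--------------
0 | 0 | 0
0 | 1 | 0
1 | 0 | 0
1 | 1 | 1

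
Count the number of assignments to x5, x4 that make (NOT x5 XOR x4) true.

Satisfying assignments: (0,0), (1,1)
Count: 2 out of 4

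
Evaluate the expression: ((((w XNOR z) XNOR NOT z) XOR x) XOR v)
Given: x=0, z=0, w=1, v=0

Substituting: ((((1 XNOR 0) XNOR NOT 0) XOR 0) XOR 0)
= 0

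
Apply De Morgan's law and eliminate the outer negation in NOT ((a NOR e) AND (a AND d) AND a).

NOT (a NOR e) OR NOT (a AND d) OR NOT a
De Morgan's: NOT(AND of terms) = OR of negations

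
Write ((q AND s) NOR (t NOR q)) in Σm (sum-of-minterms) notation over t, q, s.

Σm(2, 4, 5, 6) = (NOT t AND q AND NOT s) OR (t AND NOT q AND NOT s) OR (t AND NOT q AND s) OR (t AND q AND NOT s)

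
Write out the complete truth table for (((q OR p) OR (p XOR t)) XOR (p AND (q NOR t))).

t | q | p | Output
------------------
0 | 0 | 0 | 0
0 | 0 | 1 | 0
0 | 1 | 0 | 1
0 | 1 | 1 | 1
1 | 0 | 0 | 1
1 | 0 | 1 | 1
1 | 1 | 0 | 1
1 | 1 | 1 | 1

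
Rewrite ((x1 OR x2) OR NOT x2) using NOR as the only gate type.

((((x1 NOR x2) NOR (x1 NOR x2)) NOR (x2 NOR x2)) NOR (((x1 NOR x2) NOR (x1 NOR x2)) NOR (x2 NOR x2)))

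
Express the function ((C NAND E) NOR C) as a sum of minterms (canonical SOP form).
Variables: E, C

Σm() = FALSE (no minterms)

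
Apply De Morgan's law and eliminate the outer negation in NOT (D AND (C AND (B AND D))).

NOT D OR NOT (C AND (B AND D))
De Morgan's: NOT(AND of terms) = OR of negations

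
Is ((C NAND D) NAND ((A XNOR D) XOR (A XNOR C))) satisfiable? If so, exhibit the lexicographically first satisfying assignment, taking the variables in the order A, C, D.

A=0, C=0, D=0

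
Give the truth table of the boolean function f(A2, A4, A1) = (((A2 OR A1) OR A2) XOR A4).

A2 | A4 | A1 | Output
---------------------
0 | 0 | 0 | 0
0 | 0 | 1 | 1
0 | 1 | 0 | 1
0 | 1 | 1 | 0
1 | 0 | 0 | 1
1 | 0 | 1 | 1
1 | 1 | 0 | 0
1 | 1 | 1 | 0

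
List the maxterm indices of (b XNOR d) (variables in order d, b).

ΠM(1, 2) = (d OR NOT b) AND (NOT d OR b)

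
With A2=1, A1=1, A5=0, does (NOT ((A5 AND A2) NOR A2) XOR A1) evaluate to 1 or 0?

Substituting: (NOT ((0 AND 1) NOR 1) XOR 1)
= 0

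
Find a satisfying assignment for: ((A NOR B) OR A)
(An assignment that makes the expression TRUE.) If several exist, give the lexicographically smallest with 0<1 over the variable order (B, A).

B=0, A=0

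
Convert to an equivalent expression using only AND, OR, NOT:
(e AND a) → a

NOT (e AND a) OR a
(Implication elimination: A → B = NOT A OR B)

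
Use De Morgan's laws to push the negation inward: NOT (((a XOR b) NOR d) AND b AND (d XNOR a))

NOT ((a XOR b) NOR d) OR NOT b OR NOT (d XNOR a)
De Morgan's: NOT(AND of terms) = OR of negations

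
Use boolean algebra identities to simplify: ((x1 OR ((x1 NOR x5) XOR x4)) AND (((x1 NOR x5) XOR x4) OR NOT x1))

By distribution ((E OR v) AND (E OR NOT v) = E):
= ((x1 NOR x5) XOR x4)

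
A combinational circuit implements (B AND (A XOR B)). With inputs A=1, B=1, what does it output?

Substituting: (1 AND (1 XOR 1))
= 0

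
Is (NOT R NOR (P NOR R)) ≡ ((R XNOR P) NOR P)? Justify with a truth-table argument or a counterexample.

No. Counterexample: with P=1, R=1, Expression 1 = 1 but Expression 2 = 0.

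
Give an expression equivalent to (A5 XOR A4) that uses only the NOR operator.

((((A5 NOR A4) NOR (A5 NOR A4)) NOR ((A5 NOR A4) NOR (A5 NOR A4))) NOR ((((A5 NOR A5) NOR (A4 NOR A4)) NOR ((A5 NOR A5) NOR (A4 NOR A4))) NOR (((A5 NOR A5) NOR (A4 NOR A4)) NOR ((A5 NOR A5) NOR (A4 NOR A4)))))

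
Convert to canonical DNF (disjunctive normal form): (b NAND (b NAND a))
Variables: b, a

(NOT b AND NOT a) OR (NOT b AND a) OR (b AND a)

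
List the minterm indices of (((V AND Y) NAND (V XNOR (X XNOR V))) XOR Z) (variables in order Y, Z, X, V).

Σm(0, 1, 2, 3, 8, 9, 10, 15) = (NOT Y AND NOT Z AND NOT X AND NOT V) OR (NOT Y AND NOT Z AND NOT X AND V) OR (NOT Y AND NOT Z AND X AND NOT V) OR (NOT Y AND NOT Z AND X AND V) OR (Y AND NOT Z AND NOT X AND NOT V) OR (Y AND NOT Z AND NOT X AND V) OR (Y AND NOT Z AND X AND NOT V) OR (Y AND Z AND X AND V)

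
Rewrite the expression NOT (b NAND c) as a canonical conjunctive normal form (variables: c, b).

(c OR b) AND (c OR NOT b) AND (NOT c OR b)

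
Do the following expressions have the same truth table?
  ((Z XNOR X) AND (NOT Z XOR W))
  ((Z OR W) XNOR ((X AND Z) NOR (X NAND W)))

No. Counterexample: with X=1, Z=0, W=0, Expression 1 = 0 but Expression 2 = 1.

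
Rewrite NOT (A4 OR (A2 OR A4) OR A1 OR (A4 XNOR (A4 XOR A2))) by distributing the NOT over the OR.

NOT A4 AND NOT (A2 OR A4) AND NOT A1 AND NOT (A4 XNOR (A4 XOR A2))
De Morgan's: NOT(OR of terms) = AND of negations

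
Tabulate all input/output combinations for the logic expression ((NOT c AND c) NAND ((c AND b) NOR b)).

b | c | Output
--------------
0 | 0 | 1
0 | 1 | 1
1 | 0 | 1
1 | 1 | 1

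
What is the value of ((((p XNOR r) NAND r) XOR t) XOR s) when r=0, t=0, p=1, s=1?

Substituting: ((((1 XNOR 0) NAND 0) XOR 0) XOR 1)
= 0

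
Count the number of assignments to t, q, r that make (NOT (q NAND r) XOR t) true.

Satisfying assignments: (0,1,1), (1,0,0), (1,0,1), (1,1,0)
Count: 4 out of 8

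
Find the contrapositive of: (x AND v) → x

Contrapositive: NOT x → NOT (x AND v)
Note: A statement and its contrapositive are logically equivalent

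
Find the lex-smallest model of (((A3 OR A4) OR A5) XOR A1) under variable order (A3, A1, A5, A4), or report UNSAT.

A3=0, A1=0, A5=0, A4=1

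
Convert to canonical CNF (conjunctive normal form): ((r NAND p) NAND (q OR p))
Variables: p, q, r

(p OR NOT q OR r) AND (p OR NOT q OR NOT r) AND (NOT p OR q OR r) AND (NOT p OR NOT q OR r)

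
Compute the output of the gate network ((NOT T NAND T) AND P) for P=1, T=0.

Substituting: ((NOT 0 NAND 0) AND 1)
= 1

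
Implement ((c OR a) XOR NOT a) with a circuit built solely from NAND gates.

((((c NAND c) NAND (a NAND a)) NAND (((c NAND c) NAND (a NAND a)) NAND (a NAND a))) NAND ((a NAND a) NAND (((c NAND c) NAND (a NAND a)) NAND (a NAND a))))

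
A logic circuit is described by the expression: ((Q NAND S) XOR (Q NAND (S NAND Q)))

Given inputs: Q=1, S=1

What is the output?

Substituting: ((1 NAND 1) XOR (1 NAND (1 NAND 1)))
= 1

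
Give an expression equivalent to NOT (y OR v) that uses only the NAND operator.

(((y NAND y) NAND (v NAND v)) NAND ((y NAND y) NAND (v NAND v)))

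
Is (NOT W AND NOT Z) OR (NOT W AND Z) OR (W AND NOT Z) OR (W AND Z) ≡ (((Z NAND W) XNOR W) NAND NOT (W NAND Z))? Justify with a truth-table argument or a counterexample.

Yes, they are equivalent — the two output columns agree on all 4 assignments:
W | Z | Expression 1 | Expression 2
-----------------------------------
0 | 0 | 1 | 1
0 | 1 | 1 | 1
1 | 0 | 1 | 1
1 | 1 | 1 | 1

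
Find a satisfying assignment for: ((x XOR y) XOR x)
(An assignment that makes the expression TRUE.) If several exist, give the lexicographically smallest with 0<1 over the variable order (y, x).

y=1, x=0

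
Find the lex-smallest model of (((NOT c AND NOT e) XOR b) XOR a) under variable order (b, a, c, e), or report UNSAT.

b=0, a=0, c=0, e=0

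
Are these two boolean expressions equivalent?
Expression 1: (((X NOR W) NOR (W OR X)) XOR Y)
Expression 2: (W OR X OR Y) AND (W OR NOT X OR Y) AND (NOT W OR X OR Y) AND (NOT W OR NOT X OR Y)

Yes, they are equivalent — the two output columns agree on all 8 assignments:
W | X | Y | Expression 1 | Expression 2
---------------------------------------
0 | 0 | 0 | 0 | 0
0 | 0 | 1 | 1 | 1
0 | 1 | 0 | 0 | 0
0 | 1 | 1 | 1 | 1
1 | 0 | 0 | 0 | 0
1 | 0 | 1 | 1 | 1
1 | 1 | 0 | 0 | 0
1 | 1 | 1 | 1 | 1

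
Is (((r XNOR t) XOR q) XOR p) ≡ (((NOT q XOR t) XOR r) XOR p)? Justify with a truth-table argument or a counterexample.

Yes, they are equivalent — the two output columns agree on all 16 assignments:
q | t | r | p | Expression 1 | Expression 2
-------------------------------------------
0 | 0 | 0 | 0 | 1 | 1
0 | 0 | 0 | 1 | 0 | 0
0 | 0 | 1 | 0 | 0 | 0
0 | 0 | 1 | 1 | 1 | 1
0 | 1 | 0 | 0 | 0 | 0
0 | 1 | 0 | 1 | 1 | 1
0 | 1 | 1 | 0 | 1 | 1
0 | 1 | 1 | 1 | 0 | 0
1 | 0 | 0 | 0 | 0 | 0
1 | 0 | 0 | 1 | 1 | 1
1 | 0 | 1 | 0 | 1 | 1
1 | 0 | 1 | 1 | 0 | 0
1 | 1 | 0 | 0 | 1 | 1
1 | 1 | 0 | 1 | 0 | 0
1 | 1 | 1 | 0 | 0 | 0
1 | 1 | 1 | 1 | 1 | 1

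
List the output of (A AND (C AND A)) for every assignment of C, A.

C | A | Output
--------------
0 | 0 | 0
0 | 1 | 0
1 | 0 | 0
1 | 1 | 1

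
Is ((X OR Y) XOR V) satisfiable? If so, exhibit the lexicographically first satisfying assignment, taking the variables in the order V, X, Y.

V=0, X=0, Y=1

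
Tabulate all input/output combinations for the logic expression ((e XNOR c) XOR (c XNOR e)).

e | c | Output
--------------
0 | 0 | 0
0 | 1 | 0
1 | 0 | 0
1 | 1 | 0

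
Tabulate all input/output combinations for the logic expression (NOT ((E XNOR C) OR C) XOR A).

E | A | C | Output
------------------
0 | 0 | 0 | 0
0 | 0 | 1 | 0
0 | 1 | 0 | 1
0 | 1 | 1 | 1
1 | 0 | 0 | 1
1 | 0 | 1 | 0
1 | 1 | 0 | 0
1 | 1 | 1 | 1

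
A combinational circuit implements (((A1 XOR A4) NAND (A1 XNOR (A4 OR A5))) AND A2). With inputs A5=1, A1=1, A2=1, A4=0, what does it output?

Substituting: (((1 XOR 0) NAND (1 XNOR (0 OR 1))) AND 1)
= 0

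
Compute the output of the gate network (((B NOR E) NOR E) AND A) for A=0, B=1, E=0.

Substituting: (((1 NOR 0) NOR 0) AND 0)
= 0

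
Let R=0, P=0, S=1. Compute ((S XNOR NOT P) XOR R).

Substituting: ((1 XNOR NOT 0) XOR 0)
= 1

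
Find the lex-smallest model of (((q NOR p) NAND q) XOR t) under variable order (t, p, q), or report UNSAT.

t=0, p=0, q=0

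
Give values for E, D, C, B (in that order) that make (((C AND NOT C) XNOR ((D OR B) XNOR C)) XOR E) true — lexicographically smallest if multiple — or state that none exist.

E=0, D=0, C=0, B=1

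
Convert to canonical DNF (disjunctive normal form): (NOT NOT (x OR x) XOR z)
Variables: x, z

(NOT x AND z) OR (x AND NOT z)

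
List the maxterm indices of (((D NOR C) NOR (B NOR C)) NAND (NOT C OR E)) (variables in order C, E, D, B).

ΠM(3, 7, 12, 13, 14, 15) = (C OR E OR NOT D OR NOT B) AND (C OR NOT E OR NOT D OR NOT B) AND (NOT C OR NOT E OR D OR B) AND (NOT C OR NOT E OR D OR NOT B) AND (NOT C OR NOT E OR NOT D OR B) AND (NOT C OR NOT E OR NOT D OR NOT B)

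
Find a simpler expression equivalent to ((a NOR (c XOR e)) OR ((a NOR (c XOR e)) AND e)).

By absorption (E OR (E AND v) = E):
= (a NOR (c XOR e))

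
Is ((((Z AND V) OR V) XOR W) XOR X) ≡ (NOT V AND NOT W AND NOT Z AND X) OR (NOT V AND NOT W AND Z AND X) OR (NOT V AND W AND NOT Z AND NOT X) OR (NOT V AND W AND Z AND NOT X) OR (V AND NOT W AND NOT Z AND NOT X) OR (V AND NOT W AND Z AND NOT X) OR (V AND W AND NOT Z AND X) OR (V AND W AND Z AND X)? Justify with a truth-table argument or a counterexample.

Yes, they are equivalent — the two output columns agree on all 16 assignments:
V | W | Z | X | Expression 1 | Expression 2
-------------------------------------------
0 | 0 | 0 | 0 | 0 | 0
0 | 0 | 0 | 1 | 1 | 1
0 | 0 | 1 | 0 | 0 | 0
0 | 0 | 1 | 1 | 1 | 1
0 | 1 | 0 | 0 | 1 | 1
0 | 1 | 0 | 1 | 0 | 0
0 | 1 | 1 | 0 | 1 | 1
0 | 1 | 1 | 1 | 0 | 0
1 | 0 | 0 | 0 | 1 | 1
1 | 0 | 0 | 1 | 0 | 0
1 | 0 | 1 | 0 | 1 | 1
1 | 0 | 1 | 1 | 0 | 0
1 | 1 | 0 | 0 | 0 | 0
1 | 1 | 0 | 1 | 1 | 1
1 | 1 | 1 | 0 | 0 | 0
1 | 1 | 1 | 1 | 1 | 1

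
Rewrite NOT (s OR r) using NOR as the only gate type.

(((s NOR r) NOR (s NOR r)) NOR ((s NOR r) NOR (s NOR r)))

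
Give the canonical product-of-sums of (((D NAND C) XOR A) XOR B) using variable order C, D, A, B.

ΠM(1, 2, 5, 6, 9, 10, 12, 15) = (C OR D OR A OR NOT B) AND (C OR D OR NOT A OR B) AND (C OR NOT D OR A OR NOT B) AND (C OR NOT D OR NOT A OR B) AND (NOT C OR D OR A OR NOT B) AND (NOT C OR D OR NOT A OR B) AND (NOT C OR NOT D OR A OR B) AND (NOT C OR NOT D OR NOT A OR NOT B)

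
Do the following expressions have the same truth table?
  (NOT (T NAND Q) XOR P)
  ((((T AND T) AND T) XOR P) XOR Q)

No. Counterexample: with T=0, P=0, Q=1, Expression 1 = 0 but Expression 2 = 1.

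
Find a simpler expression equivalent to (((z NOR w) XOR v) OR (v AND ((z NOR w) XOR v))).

By absorption (E OR (E AND v) = E):
= ((z NOR w) XOR v)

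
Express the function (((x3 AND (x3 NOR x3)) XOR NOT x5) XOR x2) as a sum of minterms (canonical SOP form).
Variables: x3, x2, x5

Σm(0, 3, 4, 7) = (NOT x3 AND NOT x2 AND NOT x5) OR (NOT x3 AND x2 AND x5) OR (x3 AND NOT x2 AND NOT x5) OR (x3 AND x2 AND x5)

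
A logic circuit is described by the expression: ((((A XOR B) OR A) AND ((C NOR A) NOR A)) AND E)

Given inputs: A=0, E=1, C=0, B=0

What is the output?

Substituting: ((((0 XOR 0) OR 0) AND ((0 NOR 0) NOR 0)) AND 1)
= 0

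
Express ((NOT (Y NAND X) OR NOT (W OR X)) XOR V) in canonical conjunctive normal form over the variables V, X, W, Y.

(V OR X OR NOT W OR Y) AND (V OR X OR NOT W OR NOT Y) AND (V OR NOT X OR W OR Y) AND (V OR NOT X OR NOT W OR Y) AND (NOT V OR X OR W OR Y) AND (NOT V OR X OR W OR NOT Y) AND (NOT V OR NOT X OR W OR NOT Y) AND (NOT V OR NOT X OR NOT W OR NOT Y)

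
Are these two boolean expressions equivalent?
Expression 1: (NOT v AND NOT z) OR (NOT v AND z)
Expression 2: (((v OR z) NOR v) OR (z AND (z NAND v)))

Yes, they are equivalent — the two output columns agree on all 4 assignments:
v | z | Expression 1 | Expression 2
-----------------------------------
0 | 0 | 1 | 1
0 | 1 | 1 | 1
1 | 0 | 0 | 0
1 | 1 | 0 | 0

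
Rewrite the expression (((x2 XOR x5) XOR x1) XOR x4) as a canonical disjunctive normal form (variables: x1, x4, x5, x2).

(NOT x1 AND NOT x4 AND NOT x5 AND x2) OR (NOT x1 AND NOT x4 AND x5 AND NOT x2) OR (NOT x1 AND x4 AND NOT x5 AND NOT x2) OR (NOT x1 AND x4 AND x5 AND x2) OR (x1 AND NOT x4 AND NOT x5 AND NOT x2) OR (x1 AND NOT x4 AND x5 AND x2) OR (x1 AND x4 AND NOT x5 AND x2) OR (x1 AND x4 AND x5 AND NOT x2)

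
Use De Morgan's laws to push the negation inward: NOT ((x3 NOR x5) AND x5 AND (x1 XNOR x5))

NOT (x3 NOR x5) OR NOT x5 OR NOT (x1 XNOR x5)
De Morgan's: NOT(AND of terms) = OR of negations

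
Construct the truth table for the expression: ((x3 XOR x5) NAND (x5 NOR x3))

x3 | x5 | Output
----------------
0 | 0 | 1
0 | 1 | 1
1 | 0 | 1
1 | 1 | 1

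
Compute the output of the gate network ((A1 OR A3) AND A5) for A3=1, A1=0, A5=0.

Substituting: ((0 OR 1) AND 0)
= 0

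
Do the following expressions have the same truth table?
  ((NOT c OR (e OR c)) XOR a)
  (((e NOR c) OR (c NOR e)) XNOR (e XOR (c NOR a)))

No. Counterexample: with c=1, a=0, e=1, Expression 1 = 1 but Expression 2 = 0.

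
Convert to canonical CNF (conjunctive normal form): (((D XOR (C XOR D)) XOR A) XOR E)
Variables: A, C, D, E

(A OR C OR D OR E) AND (A OR C OR NOT D OR E) AND (A OR NOT C OR D OR NOT E) AND (A OR NOT C OR NOT D OR NOT E) AND (NOT A OR C OR D OR NOT E) AND (NOT A OR C OR NOT D OR NOT E) AND (NOT A OR NOT C OR D OR E) AND (NOT A OR NOT C OR NOT D OR E)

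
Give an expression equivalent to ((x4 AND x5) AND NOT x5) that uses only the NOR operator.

((((x4 NOR x4) NOR (x5 NOR x5)) NOR ((x4 NOR x4) NOR (x5 NOR x5))) NOR ((x5 NOR x5) NOR (x5 NOR x5)))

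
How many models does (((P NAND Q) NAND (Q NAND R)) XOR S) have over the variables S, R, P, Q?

Satisfying assignments: (0,0,1,1), (0,1,0,1), (0,1,1,1), (1,0,0,0), (1,0,0,1), (1,0,1,0), (1,1,0,0), (1,1,1,0)
Count: 8 out of 16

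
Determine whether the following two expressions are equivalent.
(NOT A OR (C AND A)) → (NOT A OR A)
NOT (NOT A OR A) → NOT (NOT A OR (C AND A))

Yes, Contrapositive is always equivalent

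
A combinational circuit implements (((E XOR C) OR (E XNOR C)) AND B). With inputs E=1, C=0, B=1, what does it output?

Substituting: (((1 XOR 0) OR (1 XNOR 0)) AND 1)
= 1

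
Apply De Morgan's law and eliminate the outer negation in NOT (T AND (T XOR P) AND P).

NOT T OR NOT (T XOR P) OR NOT P
De Morgan's: NOT(AND of terms) = OR of negations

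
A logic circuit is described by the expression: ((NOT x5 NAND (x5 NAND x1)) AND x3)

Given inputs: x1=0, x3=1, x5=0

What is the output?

Substituting: ((NOT 0 NAND (0 NAND 0)) AND 1)
= 0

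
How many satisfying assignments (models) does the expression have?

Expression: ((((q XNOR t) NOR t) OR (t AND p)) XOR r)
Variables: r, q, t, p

Satisfying assignments: (0,0,1,1), (0,1,0,0), (0,1,0,1), (0,1,1,1), (1,0,0,0), (1,0,0,1), (1,0,1,0), (1,1,1,0)
Count: 8 out of 16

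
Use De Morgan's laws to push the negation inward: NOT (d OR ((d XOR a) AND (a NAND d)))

NOT d AND NOT ((d XOR a) AND (a NAND d))
De Morgan's: NOT(OR of terms) = AND of negations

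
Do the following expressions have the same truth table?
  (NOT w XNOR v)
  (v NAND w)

No. Counterexample: with w=0, v=0, Expression 1 = 0 but Expression 2 = 1.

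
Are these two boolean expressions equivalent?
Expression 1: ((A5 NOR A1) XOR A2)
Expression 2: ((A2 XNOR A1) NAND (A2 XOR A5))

No. Counterexample: with A1=0, A2=1, A5=0, Expression 1 = 0 but Expression 2 = 1.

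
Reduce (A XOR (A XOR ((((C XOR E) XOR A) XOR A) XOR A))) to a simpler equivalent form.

By XOR self-cancellation ((E XOR v) XOR v = E) then XOR self-cancellation ((E XOR v) XOR v = E):
= ((C XOR E) XOR A)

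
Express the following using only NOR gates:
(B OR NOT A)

((B NOR (A NOR A)) NOR (B NOR (A NOR A)))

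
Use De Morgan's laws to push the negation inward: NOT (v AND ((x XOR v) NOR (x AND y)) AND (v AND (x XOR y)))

NOT v OR NOT ((x XOR v) NOR (x AND y)) OR NOT (v AND (x XOR y))
De Morgan's: NOT(AND of terms) = OR of negations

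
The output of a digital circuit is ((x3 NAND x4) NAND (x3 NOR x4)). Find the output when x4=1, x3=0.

Substituting: ((0 NAND 1) NAND (0 NOR 1))
= 1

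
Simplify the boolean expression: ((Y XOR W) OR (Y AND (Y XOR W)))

By absorption (E OR (E AND v) = E):
= (Y XOR W)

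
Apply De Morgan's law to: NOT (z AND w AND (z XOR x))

NOT z OR NOT w OR NOT (z XOR x)
De Morgan's: NOT(AND of terms) = OR of negations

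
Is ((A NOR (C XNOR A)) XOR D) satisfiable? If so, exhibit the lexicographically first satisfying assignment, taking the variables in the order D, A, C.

D=0, A=0, C=1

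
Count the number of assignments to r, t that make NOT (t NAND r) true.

Satisfying assignments: (1,1)
Count: 1 out of 4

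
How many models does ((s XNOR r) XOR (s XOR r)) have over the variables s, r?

Satisfying assignments: (0,0), (0,1), (1,0), (1,1)
Count: 4 out of 4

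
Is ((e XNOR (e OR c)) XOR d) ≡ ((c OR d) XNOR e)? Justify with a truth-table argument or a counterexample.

No. Counterexample: with d=0, c=0, e=1, Expression 1 = 1 but Expression 2 = 0.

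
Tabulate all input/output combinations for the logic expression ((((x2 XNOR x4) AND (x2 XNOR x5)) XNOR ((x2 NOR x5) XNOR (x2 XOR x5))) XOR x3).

x5 | x4 | x2 | x3 | Output
--------------------------
0 | 0 | 0 | 0 | 0
0 | 0 | 0 | 1 | 1
0 | 0 | 1 | 0 | 1
0 | 0 | 1 | 1 | 0
0 | 1 | 0 | 0 | 1
0 | 1 | 0 | 1 | 0
0 | 1 | 1 | 0 | 1
0 | 1 | 1 | 1 | 0
1 | 0 | 0 | 0 | 1
1 | 0 | 0 | 1 | 0
1 | 0 | 1 | 0 | 0
1 | 0 | 1 | 1 | 1
1 | 1 | 0 | 0 | 1
1 | 1 | 0 | 1 | 0
1 | 1 | 1 | 0 | 1
1 | 1 | 1 | 1 | 0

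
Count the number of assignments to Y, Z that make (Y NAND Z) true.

Satisfying assignments: (0,0), (0,1), (1,0)
Count: 3 out of 4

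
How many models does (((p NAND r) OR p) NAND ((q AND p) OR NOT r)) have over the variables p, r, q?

Satisfying assignments: (0,1,0), (0,1,1), (1,1,0)
Count: 3 out of 8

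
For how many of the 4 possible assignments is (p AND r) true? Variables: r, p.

Satisfying assignments: (1,1)
Count: 1 out of 4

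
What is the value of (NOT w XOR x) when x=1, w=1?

Substituting: (NOT 1 XOR 1)
= 1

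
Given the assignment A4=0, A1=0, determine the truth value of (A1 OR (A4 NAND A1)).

Substituting: (0 OR (0 NAND 0))
= 1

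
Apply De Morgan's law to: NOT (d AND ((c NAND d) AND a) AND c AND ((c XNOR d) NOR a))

NOT d OR NOT ((c NAND d) AND a) OR NOT c OR NOT ((c XNOR d) NOR a)
De Morgan's: NOT(AND of terms) = OR of negations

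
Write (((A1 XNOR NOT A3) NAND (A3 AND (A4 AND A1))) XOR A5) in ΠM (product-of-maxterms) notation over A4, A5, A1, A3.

ΠM(4, 5, 6, 7, 12, 13, 14, 15) = (A4 OR NOT A5 OR A1 OR A3) AND (A4 OR NOT A5 OR A1 OR NOT A3) AND (A4 OR NOT A5 OR NOT A1 OR A3) AND (A4 OR NOT A5 OR NOT A1 OR NOT A3) AND (NOT A4 OR NOT A5 OR A1 OR A3) AND (NOT A4 OR NOT A5 OR A1 OR NOT A3) AND (NOT A4 OR NOT A5 OR NOT A1 OR A3) AND (NOT A4 OR NOT A5 OR NOT A1 OR NOT A3)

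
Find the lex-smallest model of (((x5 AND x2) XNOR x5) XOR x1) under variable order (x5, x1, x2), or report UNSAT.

x5=0, x1=0, x2=0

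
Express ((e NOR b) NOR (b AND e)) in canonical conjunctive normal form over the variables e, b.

(e OR b) AND (NOT e OR NOT b)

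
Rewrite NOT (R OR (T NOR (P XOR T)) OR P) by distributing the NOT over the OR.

NOT R AND NOT (T NOR (P XOR T)) AND NOT P
De Morgan's: NOT(OR of terms) = AND of negations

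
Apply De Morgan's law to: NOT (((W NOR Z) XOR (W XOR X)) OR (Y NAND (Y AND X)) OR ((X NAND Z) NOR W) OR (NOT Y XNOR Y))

NOT ((W NOR Z) XOR (W XOR X)) AND NOT (Y NAND (Y AND X)) AND NOT ((X NAND Z) NOR W) AND NOT (NOT Y XNOR Y)
De Morgan's: NOT(OR of terms) = AND of negations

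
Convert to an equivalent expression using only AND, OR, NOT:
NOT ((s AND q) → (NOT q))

(s AND q) AND q
(Negated implication: NOT(A → B) = A AND NOT B)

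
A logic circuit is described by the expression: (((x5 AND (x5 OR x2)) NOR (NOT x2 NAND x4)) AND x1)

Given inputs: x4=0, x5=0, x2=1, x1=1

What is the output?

Substituting: (((0 AND (0 OR 1)) NOR (NOT 1 NAND 0)) AND 1)
= 0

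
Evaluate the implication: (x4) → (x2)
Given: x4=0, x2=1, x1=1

Antecedent (x4) = 0; consequent (x2) = 1.
0 → 1 = 1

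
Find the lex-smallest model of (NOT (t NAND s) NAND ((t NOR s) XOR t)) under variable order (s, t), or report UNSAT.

s=0, t=0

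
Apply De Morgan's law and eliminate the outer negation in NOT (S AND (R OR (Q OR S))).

NOT S OR NOT (R OR (Q OR S))
De Morgan's: NOT(AND of terms) = OR of negations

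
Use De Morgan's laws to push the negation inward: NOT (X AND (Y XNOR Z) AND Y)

NOT X OR NOT (Y XNOR Z) OR NOT Y
De Morgan's: NOT(AND of terms) = OR of negations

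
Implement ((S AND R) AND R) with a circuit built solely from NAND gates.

((((S NAND R) NAND (S NAND R)) NAND R) NAND (((S NAND R) NAND (S NAND R)) NAND R))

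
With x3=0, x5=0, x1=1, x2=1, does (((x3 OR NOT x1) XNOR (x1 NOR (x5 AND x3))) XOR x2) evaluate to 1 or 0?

Substituting: (((0 OR NOT 1) XNOR (1 NOR (0 AND 0))) XOR 1)
= 0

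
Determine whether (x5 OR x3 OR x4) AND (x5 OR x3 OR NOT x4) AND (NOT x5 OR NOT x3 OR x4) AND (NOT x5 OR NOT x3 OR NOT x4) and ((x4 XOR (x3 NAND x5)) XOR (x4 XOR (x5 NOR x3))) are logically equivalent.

Yes, they are equivalent — the two output columns agree on all 8 assignments:
x5 | x3 | x4 | Expression 1 | Expression 2
------------------------------------------
0 | 0 | 0 | 0 | 0
0 | 0 | 1 | 0 | 0
0 | 1 | 0 | 1 | 1
0 | 1 | 1 | 1 | 1
1 | 0 | 0 | 1 | 1
1 | 0 | 1 | 1 | 1
1 | 1 | 0 | 0 | 0
1 | 1 | 1 | 0 | 0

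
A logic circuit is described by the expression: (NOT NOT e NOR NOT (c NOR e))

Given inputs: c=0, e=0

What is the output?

Substituting: (NOT NOT 0 NOR NOT (0 NOR 0))
= 1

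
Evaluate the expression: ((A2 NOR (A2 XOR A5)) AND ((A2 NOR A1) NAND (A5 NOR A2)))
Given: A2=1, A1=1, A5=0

Substituting: ((1 NOR (1 XOR 0)) AND ((1 NOR 1) NAND (0 NOR 1)))
= 0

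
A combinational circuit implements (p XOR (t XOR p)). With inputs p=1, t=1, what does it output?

Substituting: (1 XOR (1 XOR 1))
= 1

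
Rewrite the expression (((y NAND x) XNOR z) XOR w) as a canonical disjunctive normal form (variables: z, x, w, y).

(NOT z AND NOT x AND w AND NOT y) OR (NOT z AND NOT x AND w AND y) OR (NOT z AND x AND NOT w AND y) OR (NOT z AND x AND w AND NOT y) OR (z AND NOT x AND NOT w AND NOT y) OR (z AND NOT x AND NOT w AND y) OR (z AND x AND NOT w AND NOT y) OR (z AND x AND w AND y)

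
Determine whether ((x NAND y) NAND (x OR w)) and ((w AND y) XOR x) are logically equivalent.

No. Counterexample: with w=0, x=0, y=0, Expression 1 = 1 but Expression 2 = 0.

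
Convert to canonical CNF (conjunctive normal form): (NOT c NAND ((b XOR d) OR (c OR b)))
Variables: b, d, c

(b OR NOT d OR c) AND (NOT b OR d OR c) AND (NOT b OR NOT d OR c)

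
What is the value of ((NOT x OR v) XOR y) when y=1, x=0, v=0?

Substituting: ((NOT 0 OR 0) XOR 1)
= 0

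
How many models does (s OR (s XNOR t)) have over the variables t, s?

Satisfying assignments: (0,0), (0,1), (1,1)
Count: 3 out of 4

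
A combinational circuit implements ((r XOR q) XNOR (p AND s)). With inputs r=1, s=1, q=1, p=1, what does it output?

Substituting: ((1 XOR 1) XNOR (1 AND 1))
= 0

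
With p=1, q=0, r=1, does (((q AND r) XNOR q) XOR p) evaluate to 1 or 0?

Substituting: (((0 AND 1) XNOR 0) XOR 1)
= 0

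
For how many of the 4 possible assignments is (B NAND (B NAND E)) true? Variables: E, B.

Satisfying assignments: (0,0), (1,0), (1,1)
Count: 3 out of 4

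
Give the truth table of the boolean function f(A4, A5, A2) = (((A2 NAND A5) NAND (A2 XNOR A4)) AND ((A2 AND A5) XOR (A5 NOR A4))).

A4 | A5 | A2 | Output
---------------------
0 | 0 | 0 | 0
0 | 0 | 1 | 1
0 | 1 | 0 | 0
0 | 1 | 1 | 1
1 | 0 | 0 | 0
1 | 0 | 1 | 0
1 | 1 | 0 | 0
1 | 1 | 1 | 1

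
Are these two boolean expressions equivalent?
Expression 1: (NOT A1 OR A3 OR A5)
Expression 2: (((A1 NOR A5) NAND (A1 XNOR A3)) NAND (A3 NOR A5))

Yes, they are equivalent — the two output columns agree on all 8 assignments:
A1 | A3 | A5 | Expression 1 | Expression 2
------------------------------------------
0 | 0 | 0 | 1 | 1
0 | 0 | 1 | 1 | 1
0 | 1 | 0 | 1 | 1
0 | 1 | 1 | 1 | 1
1 | 0 | 0 | 0 | 0
1 | 0 | 1 | 1 | 1
1 | 1 | 0 | 1 | 1
1 | 1 | 1 | 1 | 1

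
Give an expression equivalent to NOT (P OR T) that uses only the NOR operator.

(((P NOR T) NOR (P NOR T)) NOR ((P NOR T) NOR (P NOR T)))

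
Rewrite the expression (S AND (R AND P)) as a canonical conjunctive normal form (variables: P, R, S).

(P OR R OR S) AND (P OR R OR NOT S) AND (P OR NOT R OR S) AND (P OR NOT R OR NOT S) AND (NOT P OR R OR S) AND (NOT P OR R OR NOT S) AND (NOT P OR NOT R OR S)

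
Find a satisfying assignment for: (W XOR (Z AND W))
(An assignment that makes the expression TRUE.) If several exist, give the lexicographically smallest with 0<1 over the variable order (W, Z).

W=1, Z=0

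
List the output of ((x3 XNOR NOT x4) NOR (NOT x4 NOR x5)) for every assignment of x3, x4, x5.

x3 | x4 | x5 | Output
---------------------
0 | 0 | 0 | 1
0 | 0 | 1 | 1
0 | 1 | 0 | 0
0 | 1 | 1 | 0
1 | 0 | 0 | 0
1 | 0 | 1 | 0
1 | 1 | 0 | 0
1 | 1 | 1 | 1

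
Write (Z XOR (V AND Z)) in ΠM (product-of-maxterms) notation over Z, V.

ΠM(0, 1, 3) = (Z OR V) AND (Z OR NOT V) AND (NOT Z OR NOT V)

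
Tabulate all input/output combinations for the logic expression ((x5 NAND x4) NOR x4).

x4 | x5 | Output
----------------
0 | 0 | 0
0 | 1 | 0
1 | 0 | 0
1 | 1 | 0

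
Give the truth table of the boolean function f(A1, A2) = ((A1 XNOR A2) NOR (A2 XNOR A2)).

A1 | A2 | Output
----------------
0 | 0 | 0
0 | 1 | 0
1 | 0 | 0
1 | 1 | 0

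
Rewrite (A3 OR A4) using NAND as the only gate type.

((A3 NAND A3) NAND (A4 NAND A4))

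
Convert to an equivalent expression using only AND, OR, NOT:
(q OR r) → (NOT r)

NOT (q OR r) OR (NOT r)
(Implication elimination: A → B = NOT A OR B)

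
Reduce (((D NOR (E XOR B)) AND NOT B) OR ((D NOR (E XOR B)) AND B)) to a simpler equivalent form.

By distribution ((E AND v) OR (E AND NOT v) = E):
= (D NOR (E XOR B))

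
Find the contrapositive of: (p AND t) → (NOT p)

Contrapositive: p → NOT (p AND t)
Note: A statement and its contrapositive are logically equivalent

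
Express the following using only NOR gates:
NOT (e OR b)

(((e NOR b) NOR (e NOR b)) NOR ((e NOR b) NOR (e NOR b)))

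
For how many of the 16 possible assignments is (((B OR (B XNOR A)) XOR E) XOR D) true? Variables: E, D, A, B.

Satisfying assignments: (0,0,0,0), (0,0,0,1), (0,0,1,1), (0,1,1,0), (1,0,1,0), (1,1,0,0), (1,1,0,1), (1,1,1,1)
Count: 8 out of 16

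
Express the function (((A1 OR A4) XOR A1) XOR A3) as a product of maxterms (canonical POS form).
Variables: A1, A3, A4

ΠM(0, 3, 4, 5) = (A1 OR A3 OR A4) AND (A1 OR NOT A3 OR NOT A4) AND (NOT A1 OR A3 OR A4) AND (NOT A1 OR A3 OR NOT A4)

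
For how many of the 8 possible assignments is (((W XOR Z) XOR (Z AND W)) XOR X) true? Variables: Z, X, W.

Satisfying assignments: (0,0,1), (0,1,0), (1,0,0), (1,0,1)
Count: 4 out of 8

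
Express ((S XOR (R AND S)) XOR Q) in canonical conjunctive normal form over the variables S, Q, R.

(S OR Q OR R) AND (S OR Q OR NOT R) AND (NOT S OR Q OR NOT R) AND (NOT S OR NOT Q OR R)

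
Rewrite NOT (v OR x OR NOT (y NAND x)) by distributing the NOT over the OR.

NOT v AND NOT x AND (y NAND x)
De Morgan's: NOT(OR of terms) = AND of negations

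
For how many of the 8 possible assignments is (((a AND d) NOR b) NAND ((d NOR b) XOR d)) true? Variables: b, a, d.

Satisfying assignments: (0,1,1), (1,0,0), (1,0,1), (1,1,0), (1,1,1)
Count: 5 out of 8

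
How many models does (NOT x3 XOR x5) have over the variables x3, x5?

Satisfying assignments: (0,0), (1,1)
Count: 2 out of 4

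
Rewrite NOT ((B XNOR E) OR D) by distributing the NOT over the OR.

NOT (B XNOR E) AND NOT D
De Morgan's: NOT(OR of terms) = AND of negations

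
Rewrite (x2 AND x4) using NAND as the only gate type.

((x2 NAND x4) NAND (x2 NAND x4))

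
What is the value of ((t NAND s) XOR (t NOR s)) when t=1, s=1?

Substituting: ((1 NAND 1) XOR (1 NOR 1))
= 0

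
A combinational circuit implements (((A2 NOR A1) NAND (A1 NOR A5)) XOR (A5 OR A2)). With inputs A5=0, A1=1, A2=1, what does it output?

Substituting: (((1 NOR 1) NAND (1 NOR 0)) XOR (0 OR 1))
= 0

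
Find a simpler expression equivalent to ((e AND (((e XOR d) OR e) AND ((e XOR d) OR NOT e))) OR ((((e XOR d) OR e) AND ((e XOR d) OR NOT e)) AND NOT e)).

By distribution ((E AND v) OR (E AND NOT v) = E) then distribution ((E OR v) AND (E OR NOT v) = E):
= (e XOR d)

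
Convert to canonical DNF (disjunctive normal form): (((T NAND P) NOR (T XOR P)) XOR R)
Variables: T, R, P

(NOT T AND R AND NOT P) OR (NOT T AND R AND P) OR (T AND NOT R AND P) OR (T AND R AND NOT P)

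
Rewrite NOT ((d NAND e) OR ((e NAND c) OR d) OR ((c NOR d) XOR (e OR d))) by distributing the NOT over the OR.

NOT (d NAND e) AND NOT ((e NAND c) OR d) AND NOT ((c NOR d) XOR (e OR d))
De Morgan's: NOT(OR of terms) = AND of negations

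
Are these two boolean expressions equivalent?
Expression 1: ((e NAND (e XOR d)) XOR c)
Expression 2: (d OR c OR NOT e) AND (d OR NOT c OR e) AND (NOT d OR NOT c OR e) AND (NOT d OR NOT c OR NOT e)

Yes, they are equivalent — the two output columns agree on all 8 assignments:
d | c | e | Expression 1 | Expression 2
---------------------------------------
0 | 0 | 0 | 1 | 1
0 | 0 | 1 | 0 | 0
0 | 1 | 0 | 0 | 0
0 | 1 | 1 | 1 | 1
1 | 0 | 0 | 1 | 1
1 | 0 | 1 | 1 | 1
1 | 1 | 0 | 0 | 0
1 | 1 | 1 | 0 | 0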